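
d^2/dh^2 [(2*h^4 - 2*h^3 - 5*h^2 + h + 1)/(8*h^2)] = (2*h^4 + h + 3)/(4*h^4)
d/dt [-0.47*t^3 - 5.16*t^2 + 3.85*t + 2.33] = -1.41*t^2 - 10.32*t + 3.85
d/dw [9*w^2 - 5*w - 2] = 18*w - 5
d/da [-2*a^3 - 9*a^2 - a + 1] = -6*a^2 - 18*a - 1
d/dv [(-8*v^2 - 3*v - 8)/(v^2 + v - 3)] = (-5*v^2 + 64*v + 17)/(v^4 + 2*v^3 - 5*v^2 - 6*v + 9)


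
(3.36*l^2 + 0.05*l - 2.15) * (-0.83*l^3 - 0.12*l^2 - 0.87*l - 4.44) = -2.7888*l^5 - 0.4447*l^4 - 1.1447*l^3 - 14.7039*l^2 + 1.6485*l + 9.546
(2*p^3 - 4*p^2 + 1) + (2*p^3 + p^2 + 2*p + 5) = 4*p^3 - 3*p^2 + 2*p + 6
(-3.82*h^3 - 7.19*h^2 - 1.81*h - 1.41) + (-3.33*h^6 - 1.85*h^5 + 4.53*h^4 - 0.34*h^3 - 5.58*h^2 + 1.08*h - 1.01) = -3.33*h^6 - 1.85*h^5 + 4.53*h^4 - 4.16*h^3 - 12.77*h^2 - 0.73*h - 2.42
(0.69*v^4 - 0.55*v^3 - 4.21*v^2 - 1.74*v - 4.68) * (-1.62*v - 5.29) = -1.1178*v^5 - 2.7591*v^4 + 9.7297*v^3 + 25.0897*v^2 + 16.7862*v + 24.7572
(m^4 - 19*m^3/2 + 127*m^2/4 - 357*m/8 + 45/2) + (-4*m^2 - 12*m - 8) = m^4 - 19*m^3/2 + 111*m^2/4 - 453*m/8 + 29/2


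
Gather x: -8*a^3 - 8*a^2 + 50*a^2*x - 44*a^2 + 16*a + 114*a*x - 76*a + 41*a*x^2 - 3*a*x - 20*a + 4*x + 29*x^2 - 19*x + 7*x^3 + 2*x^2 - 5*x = -8*a^3 - 52*a^2 - 80*a + 7*x^3 + x^2*(41*a + 31) + x*(50*a^2 + 111*a - 20)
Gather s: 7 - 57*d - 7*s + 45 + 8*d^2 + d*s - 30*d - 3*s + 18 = 8*d^2 - 87*d + s*(d - 10) + 70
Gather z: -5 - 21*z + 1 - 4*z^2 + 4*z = -4*z^2 - 17*z - 4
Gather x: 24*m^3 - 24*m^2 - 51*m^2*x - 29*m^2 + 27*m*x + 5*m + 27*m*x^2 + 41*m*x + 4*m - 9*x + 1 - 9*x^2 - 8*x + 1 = 24*m^3 - 53*m^2 + 9*m + x^2*(27*m - 9) + x*(-51*m^2 + 68*m - 17) + 2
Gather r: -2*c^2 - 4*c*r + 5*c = -2*c^2 - 4*c*r + 5*c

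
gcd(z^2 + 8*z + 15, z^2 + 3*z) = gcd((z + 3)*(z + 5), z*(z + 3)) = z + 3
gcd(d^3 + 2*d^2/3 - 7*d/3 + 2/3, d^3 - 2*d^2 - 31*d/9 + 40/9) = d - 1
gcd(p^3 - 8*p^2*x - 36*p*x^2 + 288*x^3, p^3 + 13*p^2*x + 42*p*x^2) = p + 6*x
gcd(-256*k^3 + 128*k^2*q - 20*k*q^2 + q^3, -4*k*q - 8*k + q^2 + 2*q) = -4*k + q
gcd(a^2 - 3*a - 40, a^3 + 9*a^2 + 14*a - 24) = 1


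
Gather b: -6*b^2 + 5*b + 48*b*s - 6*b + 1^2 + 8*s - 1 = -6*b^2 + b*(48*s - 1) + 8*s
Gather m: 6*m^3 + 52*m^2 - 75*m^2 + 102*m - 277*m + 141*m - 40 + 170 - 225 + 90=6*m^3 - 23*m^2 - 34*m - 5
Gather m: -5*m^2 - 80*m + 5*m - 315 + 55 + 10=-5*m^2 - 75*m - 250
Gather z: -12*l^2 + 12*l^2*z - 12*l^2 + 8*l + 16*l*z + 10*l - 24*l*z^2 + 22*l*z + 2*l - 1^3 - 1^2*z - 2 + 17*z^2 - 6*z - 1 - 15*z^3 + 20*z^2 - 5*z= -24*l^2 + 20*l - 15*z^3 + z^2*(37 - 24*l) + z*(12*l^2 + 38*l - 12) - 4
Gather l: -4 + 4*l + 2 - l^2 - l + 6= -l^2 + 3*l + 4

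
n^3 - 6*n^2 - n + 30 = (n - 5)*(n - 3)*(n + 2)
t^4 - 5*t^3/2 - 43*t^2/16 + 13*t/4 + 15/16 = (t - 3)*(t - 1)*(t + 1/4)*(t + 5/4)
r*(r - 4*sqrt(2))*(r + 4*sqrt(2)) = r^3 - 32*r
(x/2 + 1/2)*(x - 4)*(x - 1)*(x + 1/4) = x^4/2 - 15*x^3/8 - x^2 + 15*x/8 + 1/2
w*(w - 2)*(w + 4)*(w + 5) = w^4 + 7*w^3 + 2*w^2 - 40*w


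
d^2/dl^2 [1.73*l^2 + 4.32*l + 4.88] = 3.46000000000000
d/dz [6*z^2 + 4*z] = 12*z + 4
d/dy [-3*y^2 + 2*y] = 2 - 6*y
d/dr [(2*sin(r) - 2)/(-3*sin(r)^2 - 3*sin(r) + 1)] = 2*(3*sin(r)^2 - 6*sin(r) - 2)*cos(r)/(3*sin(r)^2 + 3*sin(r) - 1)^2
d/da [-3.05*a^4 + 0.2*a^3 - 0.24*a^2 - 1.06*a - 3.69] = -12.2*a^3 + 0.6*a^2 - 0.48*a - 1.06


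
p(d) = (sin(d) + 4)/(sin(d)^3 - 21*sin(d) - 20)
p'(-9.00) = -0.43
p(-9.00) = -0.31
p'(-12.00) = 0.05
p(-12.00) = -0.15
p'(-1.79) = -63.29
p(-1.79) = -6.99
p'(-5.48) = 0.03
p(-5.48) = -0.14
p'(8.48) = -0.02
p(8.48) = -0.13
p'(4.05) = -2.29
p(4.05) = -0.82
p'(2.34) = -0.03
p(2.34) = -0.14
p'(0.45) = 0.07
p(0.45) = -0.15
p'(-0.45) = 0.46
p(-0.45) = -0.33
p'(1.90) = -0.01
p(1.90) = -0.13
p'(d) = (-3*sin(d)^2*cos(d) + 21*cos(d))*(sin(d) + 4)/(sin(d)^3 - 21*sin(d) - 20)^2 + cos(d)/(sin(d)^3 - 21*sin(d) - 20) = 2*(2 - sin(d))*cos(d)/((sin(d) - 5)^2*(sin(d) + 1)^2)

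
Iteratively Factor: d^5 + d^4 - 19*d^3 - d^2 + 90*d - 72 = (d + 4)*(d^4 - 3*d^3 - 7*d^2 + 27*d - 18) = (d - 2)*(d + 4)*(d^3 - d^2 - 9*d + 9) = (d - 2)*(d - 1)*(d + 4)*(d^2 - 9) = (d - 3)*(d - 2)*(d - 1)*(d + 4)*(d + 3)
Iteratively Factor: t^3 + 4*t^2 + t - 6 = (t + 3)*(t^2 + t - 2) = (t - 1)*(t + 3)*(t + 2)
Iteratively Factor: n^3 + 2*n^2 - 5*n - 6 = (n + 1)*(n^2 + n - 6) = (n - 2)*(n + 1)*(n + 3)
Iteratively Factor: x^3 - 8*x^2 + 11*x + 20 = (x - 5)*(x^2 - 3*x - 4) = (x - 5)*(x + 1)*(x - 4)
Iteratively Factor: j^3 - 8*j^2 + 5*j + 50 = (j + 2)*(j^2 - 10*j + 25) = (j - 5)*(j + 2)*(j - 5)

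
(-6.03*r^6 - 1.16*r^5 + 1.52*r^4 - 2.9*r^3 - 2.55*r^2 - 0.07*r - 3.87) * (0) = 0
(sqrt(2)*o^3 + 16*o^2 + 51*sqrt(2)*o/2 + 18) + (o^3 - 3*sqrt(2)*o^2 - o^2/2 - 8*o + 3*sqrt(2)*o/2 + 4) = o^3 + sqrt(2)*o^3 - 3*sqrt(2)*o^2 + 31*o^2/2 - 8*o + 27*sqrt(2)*o + 22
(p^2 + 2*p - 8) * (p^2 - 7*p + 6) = p^4 - 5*p^3 - 16*p^2 + 68*p - 48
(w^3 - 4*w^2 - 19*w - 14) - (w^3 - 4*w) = -4*w^2 - 15*w - 14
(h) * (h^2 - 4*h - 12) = h^3 - 4*h^2 - 12*h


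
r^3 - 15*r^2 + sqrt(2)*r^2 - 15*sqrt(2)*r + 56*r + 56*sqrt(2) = (r - 8)*(r - 7)*(r + sqrt(2))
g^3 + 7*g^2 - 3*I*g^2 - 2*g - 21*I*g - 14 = (g + 7)*(g - 2*I)*(g - I)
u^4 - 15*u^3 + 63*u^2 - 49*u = u*(u - 7)^2*(u - 1)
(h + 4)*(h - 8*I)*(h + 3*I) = h^3 + 4*h^2 - 5*I*h^2 + 24*h - 20*I*h + 96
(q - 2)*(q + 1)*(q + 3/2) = q^3 + q^2/2 - 7*q/2 - 3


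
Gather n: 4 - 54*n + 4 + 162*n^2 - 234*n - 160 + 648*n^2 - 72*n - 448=810*n^2 - 360*n - 600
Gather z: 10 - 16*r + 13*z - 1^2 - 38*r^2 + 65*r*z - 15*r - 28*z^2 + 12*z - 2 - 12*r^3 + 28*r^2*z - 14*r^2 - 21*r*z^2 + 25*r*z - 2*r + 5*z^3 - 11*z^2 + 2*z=-12*r^3 - 52*r^2 - 33*r + 5*z^3 + z^2*(-21*r - 39) + z*(28*r^2 + 90*r + 27) + 7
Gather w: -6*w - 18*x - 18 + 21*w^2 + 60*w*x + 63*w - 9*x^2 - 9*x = 21*w^2 + w*(60*x + 57) - 9*x^2 - 27*x - 18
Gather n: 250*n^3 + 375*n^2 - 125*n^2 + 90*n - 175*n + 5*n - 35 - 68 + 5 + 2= 250*n^3 + 250*n^2 - 80*n - 96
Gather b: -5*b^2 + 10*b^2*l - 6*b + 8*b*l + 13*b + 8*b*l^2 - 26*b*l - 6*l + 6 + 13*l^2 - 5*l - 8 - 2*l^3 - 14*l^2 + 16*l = b^2*(10*l - 5) + b*(8*l^2 - 18*l + 7) - 2*l^3 - l^2 + 5*l - 2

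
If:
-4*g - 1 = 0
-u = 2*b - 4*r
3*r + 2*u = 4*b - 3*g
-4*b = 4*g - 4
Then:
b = 5/4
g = -1/4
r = 43/44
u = 31/22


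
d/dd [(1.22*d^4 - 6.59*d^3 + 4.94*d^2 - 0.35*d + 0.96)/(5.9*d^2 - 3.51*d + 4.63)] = (14.396*d^5 - 51.7276*d^4 + 68.8562*d^3 - 106.8095*d^2 + 34.4164*d + 1.7491)/(34.81*d^4 - 41.418*d^3 + 66.9541*d^2 - 32.5026*d + 21.4369)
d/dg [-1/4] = 0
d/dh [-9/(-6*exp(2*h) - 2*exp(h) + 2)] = (-27*exp(h) - 9/2)*exp(h)/(3*exp(2*h) + exp(h) - 1)^2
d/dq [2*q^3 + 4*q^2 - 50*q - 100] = 6*q^2 + 8*q - 50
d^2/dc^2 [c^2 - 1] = 2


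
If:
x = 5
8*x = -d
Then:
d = -40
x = 5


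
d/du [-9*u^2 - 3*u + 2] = -18*u - 3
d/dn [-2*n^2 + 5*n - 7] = 5 - 4*n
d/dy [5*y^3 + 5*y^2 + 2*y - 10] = 15*y^2 + 10*y + 2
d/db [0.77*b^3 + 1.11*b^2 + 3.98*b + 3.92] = 2.31*b^2 + 2.22*b + 3.98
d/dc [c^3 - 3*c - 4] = 3*c^2 - 3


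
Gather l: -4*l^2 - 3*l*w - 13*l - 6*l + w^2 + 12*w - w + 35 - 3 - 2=-4*l^2 + l*(-3*w - 19) + w^2 + 11*w + 30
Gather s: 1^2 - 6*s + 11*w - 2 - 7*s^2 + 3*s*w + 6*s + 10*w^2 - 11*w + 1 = -7*s^2 + 3*s*w + 10*w^2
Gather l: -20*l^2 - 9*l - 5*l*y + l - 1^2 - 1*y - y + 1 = -20*l^2 + l*(-5*y - 8) - 2*y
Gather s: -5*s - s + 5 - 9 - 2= -6*s - 6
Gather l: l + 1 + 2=l + 3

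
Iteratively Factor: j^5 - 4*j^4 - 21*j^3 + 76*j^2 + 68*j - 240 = (j + 2)*(j^4 - 6*j^3 - 9*j^2 + 94*j - 120) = (j + 2)*(j + 4)*(j^3 - 10*j^2 + 31*j - 30) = (j - 2)*(j + 2)*(j + 4)*(j^2 - 8*j + 15) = (j - 3)*(j - 2)*(j + 2)*(j + 4)*(j - 5)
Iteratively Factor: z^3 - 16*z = (z - 4)*(z^2 + 4*z) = (z - 4)*(z + 4)*(z)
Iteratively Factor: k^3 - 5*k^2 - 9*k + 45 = (k + 3)*(k^2 - 8*k + 15) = (k - 5)*(k + 3)*(k - 3)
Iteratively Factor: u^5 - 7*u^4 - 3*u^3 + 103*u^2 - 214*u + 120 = (u - 5)*(u^4 - 2*u^3 - 13*u^2 + 38*u - 24) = (u - 5)*(u + 4)*(u^3 - 6*u^2 + 11*u - 6) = (u - 5)*(u - 3)*(u + 4)*(u^2 - 3*u + 2) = (u - 5)*(u - 3)*(u - 2)*(u + 4)*(u - 1)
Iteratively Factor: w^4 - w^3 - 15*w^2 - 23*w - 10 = (w + 2)*(w^3 - 3*w^2 - 9*w - 5) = (w - 5)*(w + 2)*(w^2 + 2*w + 1) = (w - 5)*(w + 1)*(w + 2)*(w + 1)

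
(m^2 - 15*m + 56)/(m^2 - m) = (m^2 - 15*m + 56)/(m*(m - 1))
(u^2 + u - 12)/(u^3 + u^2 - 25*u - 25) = (u^2 + u - 12)/(u^3 + u^2 - 25*u - 25)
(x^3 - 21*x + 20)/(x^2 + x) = (x^3 - 21*x + 20)/(x*(x + 1))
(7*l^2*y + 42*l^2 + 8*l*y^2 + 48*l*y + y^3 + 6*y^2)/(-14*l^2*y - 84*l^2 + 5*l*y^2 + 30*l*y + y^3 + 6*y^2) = (l + y)/(-2*l + y)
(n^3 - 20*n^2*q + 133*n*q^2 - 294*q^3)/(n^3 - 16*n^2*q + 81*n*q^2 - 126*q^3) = (-n + 7*q)/(-n + 3*q)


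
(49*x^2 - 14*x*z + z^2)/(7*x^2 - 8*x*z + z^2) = (7*x - z)/(x - z)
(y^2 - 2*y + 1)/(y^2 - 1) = (y - 1)/(y + 1)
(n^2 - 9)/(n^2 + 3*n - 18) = (n + 3)/(n + 6)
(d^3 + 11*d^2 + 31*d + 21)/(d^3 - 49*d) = (d^2 + 4*d + 3)/(d*(d - 7))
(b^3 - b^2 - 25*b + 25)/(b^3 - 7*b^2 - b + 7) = (b^2 - 25)/(b^2 - 6*b - 7)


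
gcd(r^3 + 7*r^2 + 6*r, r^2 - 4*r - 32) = 1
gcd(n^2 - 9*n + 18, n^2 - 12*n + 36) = n - 6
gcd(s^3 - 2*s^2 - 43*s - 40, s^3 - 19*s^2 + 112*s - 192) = s - 8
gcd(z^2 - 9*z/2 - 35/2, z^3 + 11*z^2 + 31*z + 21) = 1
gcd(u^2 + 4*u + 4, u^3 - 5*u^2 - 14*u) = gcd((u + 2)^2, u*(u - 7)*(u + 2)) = u + 2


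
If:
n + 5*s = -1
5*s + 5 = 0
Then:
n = 4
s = -1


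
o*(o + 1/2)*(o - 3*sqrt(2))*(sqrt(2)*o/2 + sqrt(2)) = sqrt(2)*o^4/2 - 3*o^3 + 5*sqrt(2)*o^3/4 - 15*o^2/2 + sqrt(2)*o^2/2 - 3*o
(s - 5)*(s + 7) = s^2 + 2*s - 35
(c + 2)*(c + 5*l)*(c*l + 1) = c^3*l + 5*c^2*l^2 + 2*c^2*l + c^2 + 10*c*l^2 + 5*c*l + 2*c + 10*l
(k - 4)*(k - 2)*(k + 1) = k^3 - 5*k^2 + 2*k + 8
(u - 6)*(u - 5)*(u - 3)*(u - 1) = u^4 - 15*u^3 + 77*u^2 - 153*u + 90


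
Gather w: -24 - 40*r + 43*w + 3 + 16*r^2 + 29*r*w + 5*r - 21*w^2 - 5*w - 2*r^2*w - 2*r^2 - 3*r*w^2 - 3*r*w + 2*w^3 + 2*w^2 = 14*r^2 - 35*r + 2*w^3 + w^2*(-3*r - 19) + w*(-2*r^2 + 26*r + 38) - 21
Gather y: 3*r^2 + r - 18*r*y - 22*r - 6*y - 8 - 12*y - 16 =3*r^2 - 21*r + y*(-18*r - 18) - 24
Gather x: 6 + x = x + 6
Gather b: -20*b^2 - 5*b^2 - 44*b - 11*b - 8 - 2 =-25*b^2 - 55*b - 10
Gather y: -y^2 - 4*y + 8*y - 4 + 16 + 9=-y^2 + 4*y + 21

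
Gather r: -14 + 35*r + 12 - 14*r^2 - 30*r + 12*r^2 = -2*r^2 + 5*r - 2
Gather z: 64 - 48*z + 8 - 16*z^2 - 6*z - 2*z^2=-18*z^2 - 54*z + 72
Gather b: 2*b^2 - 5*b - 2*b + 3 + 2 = 2*b^2 - 7*b + 5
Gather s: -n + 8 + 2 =10 - n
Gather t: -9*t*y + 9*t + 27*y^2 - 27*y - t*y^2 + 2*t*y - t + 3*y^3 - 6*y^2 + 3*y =t*(-y^2 - 7*y + 8) + 3*y^3 + 21*y^2 - 24*y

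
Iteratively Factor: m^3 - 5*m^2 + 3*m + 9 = (m + 1)*(m^2 - 6*m + 9) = (m - 3)*(m + 1)*(m - 3)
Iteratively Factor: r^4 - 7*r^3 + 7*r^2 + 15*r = (r + 1)*(r^3 - 8*r^2 + 15*r) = (r - 5)*(r + 1)*(r^2 - 3*r) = r*(r - 5)*(r + 1)*(r - 3)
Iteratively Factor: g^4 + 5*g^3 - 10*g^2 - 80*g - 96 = (g + 3)*(g^3 + 2*g^2 - 16*g - 32) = (g - 4)*(g + 3)*(g^2 + 6*g + 8) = (g - 4)*(g + 2)*(g + 3)*(g + 4)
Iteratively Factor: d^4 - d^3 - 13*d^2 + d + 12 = (d - 1)*(d^3 - 13*d - 12) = (d - 4)*(d - 1)*(d^2 + 4*d + 3) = (d - 4)*(d - 1)*(d + 3)*(d + 1)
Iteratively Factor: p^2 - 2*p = (p)*(p - 2)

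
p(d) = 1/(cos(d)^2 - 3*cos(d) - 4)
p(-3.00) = -20.03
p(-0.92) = -0.18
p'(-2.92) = 73.52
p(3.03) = -32.19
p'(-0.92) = 0.05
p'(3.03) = -575.68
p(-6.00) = -0.17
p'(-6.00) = -0.00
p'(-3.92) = -1.69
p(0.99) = -0.19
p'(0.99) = -0.06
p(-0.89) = -0.18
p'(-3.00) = 281.82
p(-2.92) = -8.22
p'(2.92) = -73.52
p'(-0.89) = 0.04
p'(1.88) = -0.38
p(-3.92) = -0.74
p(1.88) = -0.33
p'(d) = (2*sin(d)*cos(d) - 3*sin(d))/(cos(d)^2 - 3*cos(d) - 4)^2 = (2*cos(d) - 3)*sin(d)/(sin(d)^2 + 3*cos(d) + 3)^2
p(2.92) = -8.22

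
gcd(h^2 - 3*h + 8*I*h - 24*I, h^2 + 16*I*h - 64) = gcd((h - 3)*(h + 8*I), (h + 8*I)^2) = h + 8*I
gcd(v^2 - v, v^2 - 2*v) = v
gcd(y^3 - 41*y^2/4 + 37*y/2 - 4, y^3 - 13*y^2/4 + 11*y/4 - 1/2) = y^2 - 9*y/4 + 1/2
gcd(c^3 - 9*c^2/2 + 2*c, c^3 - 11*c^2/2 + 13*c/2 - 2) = c^2 - 9*c/2 + 2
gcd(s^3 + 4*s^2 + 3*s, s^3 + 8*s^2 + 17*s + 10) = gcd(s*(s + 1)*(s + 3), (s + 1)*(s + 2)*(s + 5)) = s + 1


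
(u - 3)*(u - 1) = u^2 - 4*u + 3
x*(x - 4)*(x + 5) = x^3 + x^2 - 20*x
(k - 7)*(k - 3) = k^2 - 10*k + 21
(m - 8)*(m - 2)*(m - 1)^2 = m^4 - 12*m^3 + 37*m^2 - 42*m + 16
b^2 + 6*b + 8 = (b + 2)*(b + 4)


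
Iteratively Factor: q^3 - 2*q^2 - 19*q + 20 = (q + 4)*(q^2 - 6*q + 5) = (q - 5)*(q + 4)*(q - 1)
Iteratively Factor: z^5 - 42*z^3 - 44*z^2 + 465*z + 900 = (z - 5)*(z^4 + 5*z^3 - 17*z^2 - 129*z - 180) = (z - 5)*(z + 3)*(z^3 + 2*z^2 - 23*z - 60) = (z - 5)*(z + 3)^2*(z^2 - z - 20) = (z - 5)*(z + 3)^2*(z + 4)*(z - 5)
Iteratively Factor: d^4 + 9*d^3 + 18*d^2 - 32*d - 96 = (d + 4)*(d^3 + 5*d^2 - 2*d - 24) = (d - 2)*(d + 4)*(d^2 + 7*d + 12) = (d - 2)*(d + 3)*(d + 4)*(d + 4)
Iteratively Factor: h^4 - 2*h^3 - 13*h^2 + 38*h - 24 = (h + 4)*(h^3 - 6*h^2 + 11*h - 6) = (h - 3)*(h + 4)*(h^2 - 3*h + 2) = (h - 3)*(h - 2)*(h + 4)*(h - 1)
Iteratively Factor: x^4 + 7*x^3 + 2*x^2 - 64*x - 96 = (x - 3)*(x^3 + 10*x^2 + 32*x + 32) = (x - 3)*(x + 4)*(x^2 + 6*x + 8) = (x - 3)*(x + 2)*(x + 4)*(x + 4)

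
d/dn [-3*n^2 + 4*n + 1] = 4 - 6*n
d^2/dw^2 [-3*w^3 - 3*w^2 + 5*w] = -18*w - 6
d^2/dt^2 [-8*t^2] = -16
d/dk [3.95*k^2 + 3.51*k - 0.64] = 7.9*k + 3.51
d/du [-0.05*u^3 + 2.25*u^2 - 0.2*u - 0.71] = -0.15*u^2 + 4.5*u - 0.2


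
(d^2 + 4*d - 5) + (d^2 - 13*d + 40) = 2*d^2 - 9*d + 35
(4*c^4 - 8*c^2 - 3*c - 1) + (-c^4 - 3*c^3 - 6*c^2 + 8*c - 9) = 3*c^4 - 3*c^3 - 14*c^2 + 5*c - 10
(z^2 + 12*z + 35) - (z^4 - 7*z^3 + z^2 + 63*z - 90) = -z^4 + 7*z^3 - 51*z + 125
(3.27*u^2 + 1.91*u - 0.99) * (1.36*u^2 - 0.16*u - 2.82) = 4.4472*u^4 + 2.0744*u^3 - 10.8734*u^2 - 5.2278*u + 2.7918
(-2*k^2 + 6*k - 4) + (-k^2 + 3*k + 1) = -3*k^2 + 9*k - 3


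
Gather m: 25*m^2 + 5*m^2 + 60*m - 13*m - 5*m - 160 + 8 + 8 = 30*m^2 + 42*m - 144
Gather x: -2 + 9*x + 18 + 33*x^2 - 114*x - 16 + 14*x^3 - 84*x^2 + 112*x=14*x^3 - 51*x^2 + 7*x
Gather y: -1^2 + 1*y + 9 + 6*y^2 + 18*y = 6*y^2 + 19*y + 8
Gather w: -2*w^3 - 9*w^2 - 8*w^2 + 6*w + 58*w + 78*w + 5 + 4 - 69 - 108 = -2*w^3 - 17*w^2 + 142*w - 168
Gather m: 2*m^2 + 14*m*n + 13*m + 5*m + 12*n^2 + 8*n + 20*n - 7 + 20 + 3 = 2*m^2 + m*(14*n + 18) + 12*n^2 + 28*n + 16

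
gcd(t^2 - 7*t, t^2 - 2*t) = t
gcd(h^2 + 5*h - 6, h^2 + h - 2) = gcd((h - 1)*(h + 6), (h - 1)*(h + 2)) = h - 1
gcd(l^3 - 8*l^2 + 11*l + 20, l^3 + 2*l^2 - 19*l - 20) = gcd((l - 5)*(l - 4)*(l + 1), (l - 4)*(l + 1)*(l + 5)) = l^2 - 3*l - 4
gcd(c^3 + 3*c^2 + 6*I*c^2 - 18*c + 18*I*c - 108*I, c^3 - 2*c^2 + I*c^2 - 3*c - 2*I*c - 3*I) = c - 3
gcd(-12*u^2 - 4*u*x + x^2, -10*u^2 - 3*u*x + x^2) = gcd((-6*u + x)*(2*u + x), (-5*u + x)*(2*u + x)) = 2*u + x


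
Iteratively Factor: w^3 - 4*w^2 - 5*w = (w + 1)*(w^2 - 5*w) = w*(w + 1)*(w - 5)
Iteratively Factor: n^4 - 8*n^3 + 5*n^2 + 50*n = (n - 5)*(n^3 - 3*n^2 - 10*n) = n*(n - 5)*(n^2 - 3*n - 10) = n*(n - 5)*(n + 2)*(n - 5)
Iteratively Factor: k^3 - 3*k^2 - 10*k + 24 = (k - 4)*(k^2 + k - 6) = (k - 4)*(k + 3)*(k - 2)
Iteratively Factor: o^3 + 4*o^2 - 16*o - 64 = (o + 4)*(o^2 - 16) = (o + 4)^2*(o - 4)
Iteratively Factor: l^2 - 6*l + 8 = (l - 2)*(l - 4)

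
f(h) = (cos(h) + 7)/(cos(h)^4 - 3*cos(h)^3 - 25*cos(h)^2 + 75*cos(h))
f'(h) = (cos(h) + 7)*(4*sin(h)*cos(h)^3 - 9*sin(h)*cos(h)^2 - 50*sin(h)*cos(h) + 75*sin(h))/(cos(h)^4 - 3*cos(h)^3 - 25*cos(h)^2 + 75*cos(h))^2 - sin(h)/(cos(h)^4 - 3*cos(h)^3 - 25*cos(h)^2 + 75*cos(h))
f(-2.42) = -0.09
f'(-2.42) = -0.10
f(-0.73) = 0.19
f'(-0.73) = -0.09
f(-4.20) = -0.15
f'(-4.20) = 0.33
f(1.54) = 3.08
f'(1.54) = 98.38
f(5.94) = 0.17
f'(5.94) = -0.02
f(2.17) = -0.13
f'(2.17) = 0.23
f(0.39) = 0.17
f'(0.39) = 0.03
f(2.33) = -0.10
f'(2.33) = 0.13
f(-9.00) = -0.07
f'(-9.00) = -0.04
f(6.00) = 0.17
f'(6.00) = -0.02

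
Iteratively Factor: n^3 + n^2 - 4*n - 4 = (n + 1)*(n^2 - 4) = (n - 2)*(n + 1)*(n + 2)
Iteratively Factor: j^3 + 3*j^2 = (j + 3)*(j^2) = j*(j + 3)*(j)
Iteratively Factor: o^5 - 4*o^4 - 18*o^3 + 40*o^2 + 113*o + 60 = (o - 5)*(o^4 + o^3 - 13*o^2 - 25*o - 12) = (o - 5)*(o + 1)*(o^3 - 13*o - 12) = (o - 5)*(o + 1)^2*(o^2 - o - 12) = (o - 5)*(o - 4)*(o + 1)^2*(o + 3)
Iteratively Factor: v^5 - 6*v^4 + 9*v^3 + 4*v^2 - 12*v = (v - 2)*(v^4 - 4*v^3 + v^2 + 6*v) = (v - 2)*(v + 1)*(v^3 - 5*v^2 + 6*v) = (v - 3)*(v - 2)*(v + 1)*(v^2 - 2*v) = (v - 3)*(v - 2)^2*(v + 1)*(v)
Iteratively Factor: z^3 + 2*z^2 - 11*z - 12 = (z + 1)*(z^2 + z - 12) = (z + 1)*(z + 4)*(z - 3)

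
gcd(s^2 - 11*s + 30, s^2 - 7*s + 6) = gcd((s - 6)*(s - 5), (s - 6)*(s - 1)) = s - 6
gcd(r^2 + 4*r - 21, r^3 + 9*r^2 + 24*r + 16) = 1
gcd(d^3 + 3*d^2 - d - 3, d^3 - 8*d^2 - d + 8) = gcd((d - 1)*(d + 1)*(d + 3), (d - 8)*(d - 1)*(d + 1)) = d^2 - 1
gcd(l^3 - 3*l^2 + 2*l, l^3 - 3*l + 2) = l - 1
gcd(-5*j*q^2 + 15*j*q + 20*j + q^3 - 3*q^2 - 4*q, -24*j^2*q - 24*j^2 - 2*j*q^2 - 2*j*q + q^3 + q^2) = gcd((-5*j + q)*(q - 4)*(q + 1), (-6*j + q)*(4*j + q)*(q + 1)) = q + 1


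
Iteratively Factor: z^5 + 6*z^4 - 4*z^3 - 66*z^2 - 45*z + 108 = (z + 3)*(z^4 + 3*z^3 - 13*z^2 - 27*z + 36) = (z + 3)^2*(z^3 - 13*z + 12) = (z - 3)*(z + 3)^2*(z^2 + 3*z - 4) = (z - 3)*(z - 1)*(z + 3)^2*(z + 4)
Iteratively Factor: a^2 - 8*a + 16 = (a - 4)*(a - 4)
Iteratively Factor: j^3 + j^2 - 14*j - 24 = (j + 2)*(j^2 - j - 12) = (j + 2)*(j + 3)*(j - 4)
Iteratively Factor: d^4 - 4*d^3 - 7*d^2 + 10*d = (d)*(d^3 - 4*d^2 - 7*d + 10) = d*(d - 5)*(d^2 + d - 2) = d*(d - 5)*(d + 2)*(d - 1)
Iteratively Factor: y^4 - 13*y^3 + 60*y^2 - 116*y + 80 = (y - 5)*(y^3 - 8*y^2 + 20*y - 16) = (y - 5)*(y - 4)*(y^2 - 4*y + 4) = (y - 5)*(y - 4)*(y - 2)*(y - 2)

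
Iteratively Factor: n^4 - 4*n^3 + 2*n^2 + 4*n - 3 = (n - 1)*(n^3 - 3*n^2 - n + 3) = (n - 1)^2*(n^2 - 2*n - 3) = (n - 1)^2*(n + 1)*(n - 3)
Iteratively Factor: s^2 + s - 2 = (s - 1)*(s + 2)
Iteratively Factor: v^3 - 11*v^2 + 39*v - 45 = (v - 3)*(v^2 - 8*v + 15) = (v - 5)*(v - 3)*(v - 3)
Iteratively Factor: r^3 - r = (r)*(r^2 - 1) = r*(r - 1)*(r + 1)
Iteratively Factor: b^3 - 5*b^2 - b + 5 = (b - 1)*(b^2 - 4*b - 5) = (b - 5)*(b - 1)*(b + 1)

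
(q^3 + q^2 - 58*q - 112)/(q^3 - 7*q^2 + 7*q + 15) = (q^3 + q^2 - 58*q - 112)/(q^3 - 7*q^2 + 7*q + 15)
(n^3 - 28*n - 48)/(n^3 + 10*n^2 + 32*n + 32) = (n - 6)/(n + 4)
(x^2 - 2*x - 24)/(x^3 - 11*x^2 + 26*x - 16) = (x^2 - 2*x - 24)/(x^3 - 11*x^2 + 26*x - 16)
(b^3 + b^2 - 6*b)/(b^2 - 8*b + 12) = b*(b + 3)/(b - 6)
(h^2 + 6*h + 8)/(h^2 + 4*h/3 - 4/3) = 3*(h + 4)/(3*h - 2)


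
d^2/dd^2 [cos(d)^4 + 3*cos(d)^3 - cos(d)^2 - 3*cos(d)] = 3*cos(d)/4 - 4*cos(2*d)^2 - 27*cos(3*d)/4 + 2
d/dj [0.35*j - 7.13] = 0.350000000000000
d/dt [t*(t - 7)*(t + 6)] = 3*t^2 - 2*t - 42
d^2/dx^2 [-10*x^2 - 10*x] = -20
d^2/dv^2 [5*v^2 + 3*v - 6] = 10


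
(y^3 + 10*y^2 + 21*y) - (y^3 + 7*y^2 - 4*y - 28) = 3*y^2 + 25*y + 28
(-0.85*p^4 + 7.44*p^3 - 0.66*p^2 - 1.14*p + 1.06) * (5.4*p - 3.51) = -4.59*p^5 + 43.1595*p^4 - 29.6784*p^3 - 3.8394*p^2 + 9.7254*p - 3.7206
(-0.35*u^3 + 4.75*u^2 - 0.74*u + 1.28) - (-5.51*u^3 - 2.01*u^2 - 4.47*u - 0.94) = 5.16*u^3 + 6.76*u^2 + 3.73*u + 2.22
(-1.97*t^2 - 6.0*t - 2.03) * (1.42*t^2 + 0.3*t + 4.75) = -2.7974*t^4 - 9.111*t^3 - 14.0401*t^2 - 29.109*t - 9.6425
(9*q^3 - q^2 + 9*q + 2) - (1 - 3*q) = 9*q^3 - q^2 + 12*q + 1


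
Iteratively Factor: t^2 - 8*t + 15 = (t - 3)*(t - 5)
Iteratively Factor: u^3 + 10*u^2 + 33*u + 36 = (u + 3)*(u^2 + 7*u + 12) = (u + 3)*(u + 4)*(u + 3)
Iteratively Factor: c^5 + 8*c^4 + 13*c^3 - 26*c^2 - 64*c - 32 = (c + 4)*(c^4 + 4*c^3 - 3*c^2 - 14*c - 8) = (c - 2)*(c + 4)*(c^3 + 6*c^2 + 9*c + 4) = (c - 2)*(c + 4)^2*(c^2 + 2*c + 1) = (c - 2)*(c + 1)*(c + 4)^2*(c + 1)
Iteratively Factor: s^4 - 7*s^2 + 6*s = (s - 2)*(s^3 + 2*s^2 - 3*s) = (s - 2)*(s + 3)*(s^2 - s) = s*(s - 2)*(s + 3)*(s - 1)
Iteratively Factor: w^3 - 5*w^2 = (w)*(w^2 - 5*w) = w*(w - 5)*(w)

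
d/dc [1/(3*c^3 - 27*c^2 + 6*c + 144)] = (-c^2 + 6*c - 2/3)/(c^3 - 9*c^2 + 2*c + 48)^2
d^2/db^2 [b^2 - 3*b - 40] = 2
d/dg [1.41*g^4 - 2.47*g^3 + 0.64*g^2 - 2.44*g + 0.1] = 5.64*g^3 - 7.41*g^2 + 1.28*g - 2.44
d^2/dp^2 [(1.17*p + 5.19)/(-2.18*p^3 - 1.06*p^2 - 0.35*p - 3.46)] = (-33.361848*p^5 - 312.201288*p^4 - 192.732636*p^3 + 47.152188*p^2 + 249.076404*p + 39.631878)/(10.360232*p^9 + 15.112632*p^8 + 12.338364*p^7 + 55.373608*p^6 + 49.953138*p^5 + 27.892398*p^4 + 86.039099*p^3 + 39.341238*p^2 + 12.57018*p + 41.421736)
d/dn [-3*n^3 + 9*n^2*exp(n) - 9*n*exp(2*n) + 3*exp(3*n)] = 9*n^2*exp(n) - 9*n^2 - 18*n*exp(2*n) + 18*n*exp(n) + 9*exp(3*n) - 9*exp(2*n)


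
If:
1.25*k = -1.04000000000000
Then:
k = -0.83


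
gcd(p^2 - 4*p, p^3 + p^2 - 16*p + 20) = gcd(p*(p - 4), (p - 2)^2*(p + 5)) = 1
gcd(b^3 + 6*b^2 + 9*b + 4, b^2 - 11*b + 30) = 1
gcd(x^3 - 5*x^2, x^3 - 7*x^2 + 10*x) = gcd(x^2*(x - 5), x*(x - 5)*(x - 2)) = x^2 - 5*x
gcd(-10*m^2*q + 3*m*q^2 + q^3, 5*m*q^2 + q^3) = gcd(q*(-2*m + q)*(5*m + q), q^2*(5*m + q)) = 5*m*q + q^2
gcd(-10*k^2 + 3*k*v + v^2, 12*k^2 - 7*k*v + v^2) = 1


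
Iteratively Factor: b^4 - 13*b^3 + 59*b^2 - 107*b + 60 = (b - 5)*(b^3 - 8*b^2 + 19*b - 12) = (b - 5)*(b - 4)*(b^2 - 4*b + 3) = (b - 5)*(b - 4)*(b - 1)*(b - 3)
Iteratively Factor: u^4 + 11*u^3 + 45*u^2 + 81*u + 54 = (u + 3)*(u^3 + 8*u^2 + 21*u + 18) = (u + 3)^2*(u^2 + 5*u + 6) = (u + 2)*(u + 3)^2*(u + 3)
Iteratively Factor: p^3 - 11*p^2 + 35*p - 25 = (p - 1)*(p^2 - 10*p + 25) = (p - 5)*(p - 1)*(p - 5)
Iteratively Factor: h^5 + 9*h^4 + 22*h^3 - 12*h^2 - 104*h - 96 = (h + 2)*(h^4 + 7*h^3 + 8*h^2 - 28*h - 48) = (h - 2)*(h + 2)*(h^3 + 9*h^2 + 26*h + 24) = (h - 2)*(h + 2)*(h + 3)*(h^2 + 6*h + 8) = (h - 2)*(h + 2)^2*(h + 3)*(h + 4)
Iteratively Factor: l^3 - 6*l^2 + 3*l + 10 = (l - 2)*(l^2 - 4*l - 5) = (l - 2)*(l + 1)*(l - 5)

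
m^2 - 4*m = m*(m - 4)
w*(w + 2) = w^2 + 2*w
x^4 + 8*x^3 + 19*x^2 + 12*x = x*(x + 1)*(x + 3)*(x + 4)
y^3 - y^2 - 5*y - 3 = (y - 3)*(y + 1)^2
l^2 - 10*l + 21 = (l - 7)*(l - 3)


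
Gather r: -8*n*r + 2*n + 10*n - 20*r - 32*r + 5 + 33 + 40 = 12*n + r*(-8*n - 52) + 78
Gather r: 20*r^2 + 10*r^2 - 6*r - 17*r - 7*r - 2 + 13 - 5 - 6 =30*r^2 - 30*r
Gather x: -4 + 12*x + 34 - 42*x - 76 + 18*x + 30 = -12*x - 16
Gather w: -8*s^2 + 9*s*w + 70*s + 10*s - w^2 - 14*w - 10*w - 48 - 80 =-8*s^2 + 80*s - w^2 + w*(9*s - 24) - 128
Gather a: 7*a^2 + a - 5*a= 7*a^2 - 4*a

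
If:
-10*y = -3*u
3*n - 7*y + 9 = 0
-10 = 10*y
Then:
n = -16/3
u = -10/3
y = -1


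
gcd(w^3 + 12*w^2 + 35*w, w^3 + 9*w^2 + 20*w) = w^2 + 5*w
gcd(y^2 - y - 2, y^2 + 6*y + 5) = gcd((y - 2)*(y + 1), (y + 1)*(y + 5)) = y + 1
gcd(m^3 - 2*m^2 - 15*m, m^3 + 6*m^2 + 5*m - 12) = m + 3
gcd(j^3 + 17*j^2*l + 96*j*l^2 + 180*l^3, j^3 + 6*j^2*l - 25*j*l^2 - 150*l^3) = j^2 + 11*j*l + 30*l^2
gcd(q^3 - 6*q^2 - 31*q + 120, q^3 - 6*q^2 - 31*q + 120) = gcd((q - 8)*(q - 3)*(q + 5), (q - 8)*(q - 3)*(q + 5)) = q^3 - 6*q^2 - 31*q + 120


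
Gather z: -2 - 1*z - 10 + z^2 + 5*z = z^2 + 4*z - 12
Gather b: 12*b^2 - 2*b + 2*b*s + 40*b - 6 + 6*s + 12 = 12*b^2 + b*(2*s + 38) + 6*s + 6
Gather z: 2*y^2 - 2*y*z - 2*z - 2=2*y^2 + z*(-2*y - 2) - 2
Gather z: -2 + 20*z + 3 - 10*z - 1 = 10*z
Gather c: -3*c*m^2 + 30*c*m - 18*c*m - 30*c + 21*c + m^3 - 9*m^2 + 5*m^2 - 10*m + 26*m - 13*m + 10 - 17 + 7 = c*(-3*m^2 + 12*m - 9) + m^3 - 4*m^2 + 3*m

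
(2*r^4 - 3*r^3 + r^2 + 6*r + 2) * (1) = 2*r^4 - 3*r^3 + r^2 + 6*r + 2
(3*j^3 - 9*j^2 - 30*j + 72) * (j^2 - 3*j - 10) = 3*j^5 - 18*j^4 - 33*j^3 + 252*j^2 + 84*j - 720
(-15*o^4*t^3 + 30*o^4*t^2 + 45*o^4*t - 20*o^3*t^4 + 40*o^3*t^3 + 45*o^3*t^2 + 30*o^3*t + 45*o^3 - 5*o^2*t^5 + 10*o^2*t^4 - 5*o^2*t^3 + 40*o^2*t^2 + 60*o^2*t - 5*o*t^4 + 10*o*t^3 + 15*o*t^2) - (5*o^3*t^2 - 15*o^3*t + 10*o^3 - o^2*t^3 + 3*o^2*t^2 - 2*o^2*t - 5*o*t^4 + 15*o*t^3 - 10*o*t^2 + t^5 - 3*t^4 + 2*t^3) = -15*o^4*t^3 + 30*o^4*t^2 + 45*o^4*t - 20*o^3*t^4 + 40*o^3*t^3 + 40*o^3*t^2 + 45*o^3*t + 35*o^3 - 5*o^2*t^5 + 10*o^2*t^4 - 4*o^2*t^3 + 37*o^2*t^2 + 62*o^2*t - 5*o*t^3 + 25*o*t^2 - t^5 + 3*t^4 - 2*t^3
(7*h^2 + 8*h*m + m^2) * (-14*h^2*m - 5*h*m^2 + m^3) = -98*h^4*m - 147*h^3*m^2 - 47*h^2*m^3 + 3*h*m^4 + m^5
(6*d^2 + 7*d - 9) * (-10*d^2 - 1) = -60*d^4 - 70*d^3 + 84*d^2 - 7*d + 9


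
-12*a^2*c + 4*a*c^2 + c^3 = c*(-2*a + c)*(6*a + c)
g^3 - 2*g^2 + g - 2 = (g - 2)*(g - I)*(g + I)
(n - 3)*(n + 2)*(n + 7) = n^3 + 6*n^2 - 13*n - 42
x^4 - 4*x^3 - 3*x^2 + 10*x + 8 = (x - 4)*(x - 2)*(x + 1)^2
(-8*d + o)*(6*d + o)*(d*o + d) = -48*d^3*o - 48*d^3 - 2*d^2*o^2 - 2*d^2*o + d*o^3 + d*o^2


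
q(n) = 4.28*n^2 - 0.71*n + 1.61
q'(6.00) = 50.65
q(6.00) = 151.43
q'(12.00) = 102.01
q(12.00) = 609.41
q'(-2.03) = -18.09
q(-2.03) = 20.69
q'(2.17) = 17.87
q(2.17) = 20.22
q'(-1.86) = -16.63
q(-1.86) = 17.74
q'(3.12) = 26.00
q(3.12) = 41.06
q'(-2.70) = -23.82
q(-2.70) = 34.73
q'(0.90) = 6.99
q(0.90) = 4.44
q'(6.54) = 55.27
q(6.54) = 180.03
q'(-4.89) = -42.57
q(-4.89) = 107.43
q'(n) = 8.56*n - 0.71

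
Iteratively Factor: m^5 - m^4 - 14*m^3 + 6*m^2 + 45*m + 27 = (m - 3)*(m^4 + 2*m^3 - 8*m^2 - 18*m - 9) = (m - 3)*(m + 3)*(m^3 - m^2 - 5*m - 3) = (m - 3)^2*(m + 3)*(m^2 + 2*m + 1) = (m - 3)^2*(m + 1)*(m + 3)*(m + 1)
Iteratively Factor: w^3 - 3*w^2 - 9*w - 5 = (w + 1)*(w^2 - 4*w - 5) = (w - 5)*(w + 1)*(w + 1)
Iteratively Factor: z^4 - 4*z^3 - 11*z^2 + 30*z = (z - 2)*(z^3 - 2*z^2 - 15*z) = (z - 5)*(z - 2)*(z^2 + 3*z) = (z - 5)*(z - 2)*(z + 3)*(z)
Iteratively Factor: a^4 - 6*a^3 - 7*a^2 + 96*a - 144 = (a - 3)*(a^3 - 3*a^2 - 16*a + 48) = (a - 3)^2*(a^2 - 16) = (a - 4)*(a - 3)^2*(a + 4)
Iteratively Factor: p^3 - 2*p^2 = (p)*(p^2 - 2*p) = p*(p - 2)*(p)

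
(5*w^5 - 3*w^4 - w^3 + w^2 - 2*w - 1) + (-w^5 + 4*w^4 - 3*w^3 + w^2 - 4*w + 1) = 4*w^5 + w^4 - 4*w^3 + 2*w^2 - 6*w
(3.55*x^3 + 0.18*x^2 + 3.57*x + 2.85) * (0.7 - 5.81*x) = -20.6255*x^4 + 1.4392*x^3 - 20.6157*x^2 - 14.0595*x + 1.995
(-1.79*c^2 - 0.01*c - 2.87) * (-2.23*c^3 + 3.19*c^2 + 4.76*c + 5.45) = 3.9917*c^5 - 5.6878*c^4 - 2.1522*c^3 - 18.9584*c^2 - 13.7157*c - 15.6415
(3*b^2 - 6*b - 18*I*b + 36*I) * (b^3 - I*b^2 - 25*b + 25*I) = 3*b^5 - 6*b^4 - 21*I*b^4 - 93*b^3 + 42*I*b^3 + 186*b^2 + 525*I*b^2 + 450*b - 1050*I*b - 900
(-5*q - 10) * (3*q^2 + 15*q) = -15*q^3 - 105*q^2 - 150*q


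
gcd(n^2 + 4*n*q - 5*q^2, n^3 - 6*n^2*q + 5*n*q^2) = -n + q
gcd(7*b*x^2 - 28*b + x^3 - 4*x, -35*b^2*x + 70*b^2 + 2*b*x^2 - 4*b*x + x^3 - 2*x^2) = 7*b*x - 14*b + x^2 - 2*x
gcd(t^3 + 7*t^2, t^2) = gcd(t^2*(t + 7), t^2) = t^2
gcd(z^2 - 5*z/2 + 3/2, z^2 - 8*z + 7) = z - 1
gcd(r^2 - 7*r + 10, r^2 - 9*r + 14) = r - 2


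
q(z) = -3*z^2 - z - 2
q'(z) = -6*z - 1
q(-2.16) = -13.84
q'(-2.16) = 11.96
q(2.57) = -24.38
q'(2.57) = -16.42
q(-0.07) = -1.94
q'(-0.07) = -0.58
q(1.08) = -6.58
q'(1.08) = -7.48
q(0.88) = -5.20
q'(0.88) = -6.28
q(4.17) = -58.34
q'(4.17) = -26.02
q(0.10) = -2.13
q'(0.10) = -1.60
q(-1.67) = -8.70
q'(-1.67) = 9.02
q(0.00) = -2.00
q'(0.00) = -1.00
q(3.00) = -32.00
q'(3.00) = -19.00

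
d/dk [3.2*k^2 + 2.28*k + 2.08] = 6.4*k + 2.28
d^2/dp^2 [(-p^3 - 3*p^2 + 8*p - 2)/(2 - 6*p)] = 3*(3*p^3 - 3*p^2 + p - 1)/(27*p^3 - 27*p^2 + 9*p - 1)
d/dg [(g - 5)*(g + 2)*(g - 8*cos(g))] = (g - 5)*(g + 2)*(8*sin(g) + 1) + (g - 5)*(g - 8*cos(g)) + (g + 2)*(g - 8*cos(g))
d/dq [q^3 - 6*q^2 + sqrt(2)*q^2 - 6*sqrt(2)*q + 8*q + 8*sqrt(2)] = 3*q^2 - 12*q + 2*sqrt(2)*q - 6*sqrt(2) + 8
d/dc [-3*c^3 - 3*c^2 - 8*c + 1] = -9*c^2 - 6*c - 8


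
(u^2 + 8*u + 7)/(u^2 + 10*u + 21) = (u + 1)/(u + 3)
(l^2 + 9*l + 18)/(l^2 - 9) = (l + 6)/(l - 3)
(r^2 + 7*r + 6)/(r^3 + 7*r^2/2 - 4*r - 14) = 2*(r^2 + 7*r + 6)/(2*r^3 + 7*r^2 - 8*r - 28)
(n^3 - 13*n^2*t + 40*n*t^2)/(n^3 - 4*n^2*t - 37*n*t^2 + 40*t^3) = n*(-n + 5*t)/(-n^2 - 4*n*t + 5*t^2)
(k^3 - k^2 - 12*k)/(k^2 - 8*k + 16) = k*(k + 3)/(k - 4)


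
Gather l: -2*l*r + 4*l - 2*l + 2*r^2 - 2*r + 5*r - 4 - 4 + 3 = l*(2 - 2*r) + 2*r^2 + 3*r - 5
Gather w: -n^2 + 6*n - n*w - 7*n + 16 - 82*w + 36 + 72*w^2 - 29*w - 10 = -n^2 - n + 72*w^2 + w*(-n - 111) + 42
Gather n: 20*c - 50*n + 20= 20*c - 50*n + 20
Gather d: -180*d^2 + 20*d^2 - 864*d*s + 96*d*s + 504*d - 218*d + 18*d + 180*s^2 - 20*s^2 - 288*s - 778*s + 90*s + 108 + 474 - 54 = -160*d^2 + d*(304 - 768*s) + 160*s^2 - 976*s + 528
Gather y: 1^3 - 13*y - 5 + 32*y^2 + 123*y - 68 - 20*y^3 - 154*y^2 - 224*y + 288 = -20*y^3 - 122*y^2 - 114*y + 216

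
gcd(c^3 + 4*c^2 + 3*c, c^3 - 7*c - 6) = c + 1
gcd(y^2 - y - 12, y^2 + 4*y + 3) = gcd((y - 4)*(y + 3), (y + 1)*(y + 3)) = y + 3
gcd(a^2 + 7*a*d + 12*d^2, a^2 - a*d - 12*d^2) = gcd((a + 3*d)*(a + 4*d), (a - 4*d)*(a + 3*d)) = a + 3*d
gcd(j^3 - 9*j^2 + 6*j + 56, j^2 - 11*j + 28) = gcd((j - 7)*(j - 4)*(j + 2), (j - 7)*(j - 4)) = j^2 - 11*j + 28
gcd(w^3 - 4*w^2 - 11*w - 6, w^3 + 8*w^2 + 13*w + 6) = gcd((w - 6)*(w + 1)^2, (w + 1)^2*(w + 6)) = w^2 + 2*w + 1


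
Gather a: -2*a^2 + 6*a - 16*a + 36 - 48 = -2*a^2 - 10*a - 12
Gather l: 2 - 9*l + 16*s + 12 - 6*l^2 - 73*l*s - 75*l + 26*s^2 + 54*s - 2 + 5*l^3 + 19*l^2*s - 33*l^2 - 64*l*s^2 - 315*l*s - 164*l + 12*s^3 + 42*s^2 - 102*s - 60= 5*l^3 + l^2*(19*s - 39) + l*(-64*s^2 - 388*s - 248) + 12*s^3 + 68*s^2 - 32*s - 48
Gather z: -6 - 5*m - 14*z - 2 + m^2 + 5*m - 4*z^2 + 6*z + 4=m^2 - 4*z^2 - 8*z - 4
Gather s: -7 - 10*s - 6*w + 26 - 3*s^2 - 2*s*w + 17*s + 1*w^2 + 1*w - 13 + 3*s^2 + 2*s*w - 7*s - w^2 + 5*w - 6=0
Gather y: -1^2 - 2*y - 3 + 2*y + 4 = 0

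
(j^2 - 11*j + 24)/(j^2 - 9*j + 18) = (j - 8)/(j - 6)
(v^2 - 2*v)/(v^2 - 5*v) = (v - 2)/(v - 5)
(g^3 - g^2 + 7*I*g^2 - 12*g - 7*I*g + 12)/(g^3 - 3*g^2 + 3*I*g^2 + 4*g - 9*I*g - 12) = (g^2 + g*(-1 + 3*I) - 3*I)/(g^2 - g*(3 + I) + 3*I)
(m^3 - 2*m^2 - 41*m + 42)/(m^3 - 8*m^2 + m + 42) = (m^2 + 5*m - 6)/(m^2 - m - 6)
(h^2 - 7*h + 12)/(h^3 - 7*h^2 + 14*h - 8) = (h - 3)/(h^2 - 3*h + 2)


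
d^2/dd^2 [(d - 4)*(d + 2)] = 2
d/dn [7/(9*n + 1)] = -63/(9*n + 1)^2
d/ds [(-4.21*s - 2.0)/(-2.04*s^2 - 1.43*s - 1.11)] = (-8.5884*s^2 - 8.16*s + 1.8131)/(4.1616*s^4 + 5.8344*s^3 + 6.5737*s^2 + 3.1746*s + 1.2321)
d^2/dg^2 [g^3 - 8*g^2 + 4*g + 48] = 6*g - 16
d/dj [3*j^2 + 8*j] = 6*j + 8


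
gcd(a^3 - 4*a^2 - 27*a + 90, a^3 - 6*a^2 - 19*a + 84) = a - 3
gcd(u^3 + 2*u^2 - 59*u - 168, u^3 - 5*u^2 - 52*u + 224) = u^2 - u - 56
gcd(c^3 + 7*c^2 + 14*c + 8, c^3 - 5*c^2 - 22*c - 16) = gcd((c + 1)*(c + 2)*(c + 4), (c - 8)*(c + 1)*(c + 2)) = c^2 + 3*c + 2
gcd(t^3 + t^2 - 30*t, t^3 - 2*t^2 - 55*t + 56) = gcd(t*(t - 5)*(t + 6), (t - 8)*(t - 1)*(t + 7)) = 1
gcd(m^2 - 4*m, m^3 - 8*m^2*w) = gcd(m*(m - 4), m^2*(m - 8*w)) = m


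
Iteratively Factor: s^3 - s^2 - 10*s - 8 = (s + 2)*(s^2 - 3*s - 4) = (s - 4)*(s + 2)*(s + 1)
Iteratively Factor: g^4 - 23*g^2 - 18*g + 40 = (g + 2)*(g^3 - 2*g^2 - 19*g + 20) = (g - 5)*(g + 2)*(g^2 + 3*g - 4) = (g - 5)*(g - 1)*(g + 2)*(g + 4)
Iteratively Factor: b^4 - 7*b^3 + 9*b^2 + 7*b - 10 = (b + 1)*(b^3 - 8*b^2 + 17*b - 10) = (b - 2)*(b + 1)*(b^2 - 6*b + 5) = (b - 5)*(b - 2)*(b + 1)*(b - 1)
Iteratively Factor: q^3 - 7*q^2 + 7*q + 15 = (q + 1)*(q^2 - 8*q + 15) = (q - 3)*(q + 1)*(q - 5)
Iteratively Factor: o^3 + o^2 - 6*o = (o - 2)*(o^2 + 3*o) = (o - 2)*(o + 3)*(o)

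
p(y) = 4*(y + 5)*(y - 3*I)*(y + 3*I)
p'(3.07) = 271.90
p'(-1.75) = 2.75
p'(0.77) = 73.91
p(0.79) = 222.89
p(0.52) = 204.69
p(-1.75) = 156.81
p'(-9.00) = 648.00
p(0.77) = 221.40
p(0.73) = 218.49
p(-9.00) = -1440.00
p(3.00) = 576.00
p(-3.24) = 137.26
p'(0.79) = 75.09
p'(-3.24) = 32.37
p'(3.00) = 264.00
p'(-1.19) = 5.39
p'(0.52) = 60.04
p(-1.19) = 158.74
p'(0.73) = 71.59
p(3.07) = 594.76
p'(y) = 4*(y + 5)*(y - 3*I) + 4*(y + 5)*(y + 3*I) + 4*(y - 3*I)*(y + 3*I) = 12*y^2 + 40*y + 36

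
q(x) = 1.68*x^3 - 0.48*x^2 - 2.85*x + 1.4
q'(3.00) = 39.63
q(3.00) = 33.89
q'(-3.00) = 45.39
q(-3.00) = -39.73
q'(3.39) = 51.82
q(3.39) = 51.67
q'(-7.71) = 304.15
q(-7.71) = -775.13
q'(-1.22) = 5.82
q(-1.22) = 1.11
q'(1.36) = 5.17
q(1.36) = 0.86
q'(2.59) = 28.47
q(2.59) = 19.99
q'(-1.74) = 14.08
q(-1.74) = -3.94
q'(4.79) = 108.19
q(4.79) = 161.37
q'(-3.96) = 79.99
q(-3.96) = -99.17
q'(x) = 5.04*x^2 - 0.96*x - 2.85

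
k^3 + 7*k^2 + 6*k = k*(k + 1)*(k + 6)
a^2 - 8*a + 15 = (a - 5)*(a - 3)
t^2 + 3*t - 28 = (t - 4)*(t + 7)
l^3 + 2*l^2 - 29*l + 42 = (l - 3)*(l - 2)*(l + 7)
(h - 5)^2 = h^2 - 10*h + 25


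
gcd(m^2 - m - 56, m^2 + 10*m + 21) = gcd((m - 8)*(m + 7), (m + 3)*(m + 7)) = m + 7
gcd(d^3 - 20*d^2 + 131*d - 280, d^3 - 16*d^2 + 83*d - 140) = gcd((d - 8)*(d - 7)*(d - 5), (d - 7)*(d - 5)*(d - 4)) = d^2 - 12*d + 35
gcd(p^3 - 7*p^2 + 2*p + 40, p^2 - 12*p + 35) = p - 5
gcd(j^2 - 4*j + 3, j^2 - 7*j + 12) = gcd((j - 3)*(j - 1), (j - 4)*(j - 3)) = j - 3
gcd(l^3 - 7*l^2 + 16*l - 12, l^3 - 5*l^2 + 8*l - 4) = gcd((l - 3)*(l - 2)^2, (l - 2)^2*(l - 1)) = l^2 - 4*l + 4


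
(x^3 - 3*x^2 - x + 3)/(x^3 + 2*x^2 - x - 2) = (x - 3)/(x + 2)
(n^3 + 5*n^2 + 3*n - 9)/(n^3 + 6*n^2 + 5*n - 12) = (n + 3)/(n + 4)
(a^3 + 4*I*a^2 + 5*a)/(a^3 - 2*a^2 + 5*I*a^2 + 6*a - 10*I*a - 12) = a*(a + 5*I)/(a^2 + 2*a*(-1 + 3*I) - 12*I)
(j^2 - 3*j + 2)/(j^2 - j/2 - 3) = 2*(j - 1)/(2*j + 3)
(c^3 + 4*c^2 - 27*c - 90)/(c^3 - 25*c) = (c^2 + 9*c + 18)/(c*(c + 5))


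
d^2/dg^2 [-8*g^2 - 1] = -16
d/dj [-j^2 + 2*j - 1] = 2 - 2*j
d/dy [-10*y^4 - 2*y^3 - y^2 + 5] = 2*y*(-20*y^2 - 3*y - 1)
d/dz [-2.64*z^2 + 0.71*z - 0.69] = 0.71 - 5.28*z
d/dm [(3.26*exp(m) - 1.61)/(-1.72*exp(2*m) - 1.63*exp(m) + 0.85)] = (5.6072*exp(2*m) - 5.5384*exp(m) + 0.1467)*exp(m)/(2.9584*exp(4*m) + 5.6072*exp(3*m) - 0.2671*exp(2*m) - 2.771*exp(m) + 0.7225)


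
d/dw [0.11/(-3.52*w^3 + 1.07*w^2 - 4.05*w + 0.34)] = (1.1616*w^2 - 0.2354*w + 0.4455)/(3.52*w^3 - 1.07*w^2 + 4.05*w - 0.34)^2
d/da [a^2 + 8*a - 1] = 2*a + 8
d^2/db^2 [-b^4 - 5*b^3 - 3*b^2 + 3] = -12*b^2 - 30*b - 6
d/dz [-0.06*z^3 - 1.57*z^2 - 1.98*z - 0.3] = -0.18*z^2 - 3.14*z - 1.98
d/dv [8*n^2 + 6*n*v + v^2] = 6*n + 2*v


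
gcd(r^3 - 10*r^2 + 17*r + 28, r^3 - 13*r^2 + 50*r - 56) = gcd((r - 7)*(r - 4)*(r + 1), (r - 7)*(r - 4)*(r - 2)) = r^2 - 11*r + 28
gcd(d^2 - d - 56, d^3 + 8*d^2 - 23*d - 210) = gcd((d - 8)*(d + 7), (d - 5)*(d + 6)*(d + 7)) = d + 7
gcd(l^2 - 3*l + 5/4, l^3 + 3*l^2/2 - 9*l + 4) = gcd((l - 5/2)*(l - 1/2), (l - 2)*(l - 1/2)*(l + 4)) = l - 1/2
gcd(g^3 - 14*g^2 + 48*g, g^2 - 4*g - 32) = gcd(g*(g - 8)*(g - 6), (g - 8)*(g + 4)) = g - 8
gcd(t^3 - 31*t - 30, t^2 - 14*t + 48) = t - 6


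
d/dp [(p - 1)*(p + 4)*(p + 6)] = 3*p^2 + 18*p + 14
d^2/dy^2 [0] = 0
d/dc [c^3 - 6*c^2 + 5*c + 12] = 3*c^2 - 12*c + 5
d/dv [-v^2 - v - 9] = -2*v - 1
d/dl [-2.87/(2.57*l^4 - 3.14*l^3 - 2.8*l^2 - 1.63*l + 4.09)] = (29.5036*l^3 - 27.0354*l^2 - 16.072*l - 4.6781)/(-2.57*l^4 + 3.14*l^3 + 2.8*l^2 + 1.63*l - 4.09)^2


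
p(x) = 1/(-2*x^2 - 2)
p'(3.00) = 0.03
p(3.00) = -0.05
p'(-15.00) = 0.00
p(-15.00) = 0.00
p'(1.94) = 0.09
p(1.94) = -0.10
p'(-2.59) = -0.04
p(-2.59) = -0.06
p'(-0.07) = -0.07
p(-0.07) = -0.50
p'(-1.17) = -0.21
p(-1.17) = -0.21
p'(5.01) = 0.01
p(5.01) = -0.02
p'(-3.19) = -0.03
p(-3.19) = -0.04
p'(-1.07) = -0.23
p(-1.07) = -0.23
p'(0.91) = 0.27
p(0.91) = -0.27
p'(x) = 4*x/(-2*x^2 - 2)^2 = x/(x^2 + 1)^2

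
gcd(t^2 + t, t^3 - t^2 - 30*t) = t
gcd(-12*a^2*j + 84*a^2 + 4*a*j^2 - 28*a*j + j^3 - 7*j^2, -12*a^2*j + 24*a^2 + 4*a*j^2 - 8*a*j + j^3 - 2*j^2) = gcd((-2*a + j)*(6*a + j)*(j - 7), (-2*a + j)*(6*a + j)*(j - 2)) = 12*a^2 - 4*a*j - j^2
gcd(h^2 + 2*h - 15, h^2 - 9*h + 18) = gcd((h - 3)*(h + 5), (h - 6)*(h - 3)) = h - 3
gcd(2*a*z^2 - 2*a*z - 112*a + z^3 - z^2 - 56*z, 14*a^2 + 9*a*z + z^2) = 2*a + z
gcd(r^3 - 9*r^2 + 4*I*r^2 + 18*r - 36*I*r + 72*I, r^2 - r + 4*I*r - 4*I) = r + 4*I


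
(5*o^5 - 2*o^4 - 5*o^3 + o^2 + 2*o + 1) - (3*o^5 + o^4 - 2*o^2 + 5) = 2*o^5 - 3*o^4 - 5*o^3 + 3*o^2 + 2*o - 4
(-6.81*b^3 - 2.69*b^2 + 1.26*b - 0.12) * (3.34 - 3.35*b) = 22.8135*b^4 - 13.7339*b^3 - 13.2056*b^2 + 4.6104*b - 0.4008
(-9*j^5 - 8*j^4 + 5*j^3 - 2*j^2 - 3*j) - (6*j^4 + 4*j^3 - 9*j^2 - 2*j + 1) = -9*j^5 - 14*j^4 + j^3 + 7*j^2 - j - 1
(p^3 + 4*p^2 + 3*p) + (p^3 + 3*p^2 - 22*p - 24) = 2*p^3 + 7*p^2 - 19*p - 24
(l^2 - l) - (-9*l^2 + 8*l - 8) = 10*l^2 - 9*l + 8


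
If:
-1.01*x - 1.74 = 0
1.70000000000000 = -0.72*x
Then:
No Solution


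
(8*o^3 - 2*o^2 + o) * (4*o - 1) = 32*o^4 - 16*o^3 + 6*o^2 - o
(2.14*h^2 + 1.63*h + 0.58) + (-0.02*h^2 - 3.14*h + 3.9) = 2.12*h^2 - 1.51*h + 4.48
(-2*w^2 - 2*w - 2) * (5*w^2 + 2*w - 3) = -10*w^4 - 14*w^3 - 8*w^2 + 2*w + 6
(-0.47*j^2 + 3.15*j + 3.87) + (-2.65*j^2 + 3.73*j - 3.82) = -3.12*j^2 + 6.88*j + 0.0500000000000003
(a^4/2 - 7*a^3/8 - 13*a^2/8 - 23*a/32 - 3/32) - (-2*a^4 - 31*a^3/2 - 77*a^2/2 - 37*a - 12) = 5*a^4/2 + 117*a^3/8 + 295*a^2/8 + 1161*a/32 + 381/32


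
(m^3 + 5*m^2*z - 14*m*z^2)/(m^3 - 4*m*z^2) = (m + 7*z)/(m + 2*z)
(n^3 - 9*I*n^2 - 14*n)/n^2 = n - 9*I - 14/n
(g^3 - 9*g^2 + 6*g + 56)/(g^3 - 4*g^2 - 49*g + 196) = (g + 2)/(g + 7)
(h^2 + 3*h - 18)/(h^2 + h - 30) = (h - 3)/(h - 5)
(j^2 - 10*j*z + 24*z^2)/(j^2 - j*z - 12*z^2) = (j - 6*z)/(j + 3*z)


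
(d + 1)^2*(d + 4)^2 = d^4 + 10*d^3 + 33*d^2 + 40*d + 16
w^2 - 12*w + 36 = (w - 6)^2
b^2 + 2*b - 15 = (b - 3)*(b + 5)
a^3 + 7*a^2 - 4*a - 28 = (a - 2)*(a + 2)*(a + 7)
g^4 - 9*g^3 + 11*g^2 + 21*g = g*(g - 7)*(g - 3)*(g + 1)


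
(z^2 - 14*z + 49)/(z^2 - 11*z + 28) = (z - 7)/(z - 4)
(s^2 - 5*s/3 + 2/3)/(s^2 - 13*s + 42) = (3*s^2 - 5*s + 2)/(3*(s^2 - 13*s + 42))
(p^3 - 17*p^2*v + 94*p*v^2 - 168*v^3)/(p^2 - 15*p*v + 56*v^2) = (p^2 - 10*p*v + 24*v^2)/(p - 8*v)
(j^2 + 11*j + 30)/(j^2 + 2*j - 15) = (j + 6)/(j - 3)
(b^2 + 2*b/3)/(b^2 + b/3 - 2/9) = 3*b/(3*b - 1)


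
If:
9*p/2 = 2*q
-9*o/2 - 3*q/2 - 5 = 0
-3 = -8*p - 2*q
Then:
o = -581/450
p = 6/25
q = 27/50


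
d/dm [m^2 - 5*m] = 2*m - 5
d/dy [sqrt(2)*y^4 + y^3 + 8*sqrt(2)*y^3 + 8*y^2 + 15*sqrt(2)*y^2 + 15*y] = 4*sqrt(2)*y^3 + 3*y^2 + 24*sqrt(2)*y^2 + 16*y + 30*sqrt(2)*y + 15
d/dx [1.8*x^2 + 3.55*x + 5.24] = 3.6*x + 3.55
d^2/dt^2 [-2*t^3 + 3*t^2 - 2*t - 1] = 6 - 12*t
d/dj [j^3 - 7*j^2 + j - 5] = 3*j^2 - 14*j + 1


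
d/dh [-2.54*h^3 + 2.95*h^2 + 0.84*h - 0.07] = -7.62*h^2 + 5.9*h + 0.84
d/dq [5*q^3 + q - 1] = 15*q^2 + 1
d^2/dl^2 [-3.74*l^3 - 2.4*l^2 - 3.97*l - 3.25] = -22.44*l - 4.8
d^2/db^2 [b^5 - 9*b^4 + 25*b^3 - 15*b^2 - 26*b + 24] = 20*b^3 - 108*b^2 + 150*b - 30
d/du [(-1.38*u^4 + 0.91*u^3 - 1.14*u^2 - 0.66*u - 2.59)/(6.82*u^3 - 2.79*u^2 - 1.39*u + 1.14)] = (-9.4116*u^6 + 7.7004*u^5 + 10.9905*u^4 + 0.1798*u^3 + 55.8468*u^2 - 17.0514*u - 4.3525)/(46.5124*u^6 - 38.0556*u^5 - 11.1755*u^4 + 23.3058*u^3 - 4.4291*u^2 - 3.1692*u + 1.2996)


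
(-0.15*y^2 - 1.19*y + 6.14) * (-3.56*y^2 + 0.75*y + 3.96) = 0.534*y^4 + 4.1239*y^3 - 23.3449*y^2 - 0.1074*y + 24.3144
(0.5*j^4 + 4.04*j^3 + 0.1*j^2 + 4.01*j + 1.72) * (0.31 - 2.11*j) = -1.055*j^5 - 8.3694*j^4 + 1.0414*j^3 - 8.4301*j^2 - 2.3861*j + 0.5332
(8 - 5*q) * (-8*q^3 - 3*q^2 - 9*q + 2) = 40*q^4 - 49*q^3 + 21*q^2 - 82*q + 16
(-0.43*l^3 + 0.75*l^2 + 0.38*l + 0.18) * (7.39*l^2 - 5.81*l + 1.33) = -3.1777*l^5 + 8.0408*l^4 - 2.1212*l^3 + 0.1199*l^2 - 0.5404*l + 0.2394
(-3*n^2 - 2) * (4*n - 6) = -12*n^3 + 18*n^2 - 8*n + 12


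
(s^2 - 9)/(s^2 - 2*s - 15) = (s - 3)/(s - 5)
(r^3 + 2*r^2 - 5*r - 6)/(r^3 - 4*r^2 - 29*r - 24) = (r - 2)/(r - 8)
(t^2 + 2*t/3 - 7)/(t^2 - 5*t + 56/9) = 3*(t + 3)/(3*t - 8)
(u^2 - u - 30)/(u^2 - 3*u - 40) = (u - 6)/(u - 8)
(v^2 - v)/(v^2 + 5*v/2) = 2*(v - 1)/(2*v + 5)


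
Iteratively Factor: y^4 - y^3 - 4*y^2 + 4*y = (y + 2)*(y^3 - 3*y^2 + 2*y) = (y - 2)*(y + 2)*(y^2 - y) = (y - 2)*(y - 1)*(y + 2)*(y)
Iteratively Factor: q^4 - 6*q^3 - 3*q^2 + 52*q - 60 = (q + 3)*(q^3 - 9*q^2 + 24*q - 20) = (q - 2)*(q + 3)*(q^2 - 7*q + 10) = (q - 2)^2*(q + 3)*(q - 5)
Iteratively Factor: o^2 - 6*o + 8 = (o - 4)*(o - 2)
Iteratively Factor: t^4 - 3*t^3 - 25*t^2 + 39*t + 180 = (t - 5)*(t^3 + 2*t^2 - 15*t - 36) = (t - 5)*(t + 3)*(t^2 - t - 12) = (t - 5)*(t - 4)*(t + 3)*(t + 3)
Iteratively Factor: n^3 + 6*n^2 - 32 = (n + 4)*(n^2 + 2*n - 8) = (n - 2)*(n + 4)*(n + 4)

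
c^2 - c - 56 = (c - 8)*(c + 7)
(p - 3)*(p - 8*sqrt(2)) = p^2 - 8*sqrt(2)*p - 3*p + 24*sqrt(2)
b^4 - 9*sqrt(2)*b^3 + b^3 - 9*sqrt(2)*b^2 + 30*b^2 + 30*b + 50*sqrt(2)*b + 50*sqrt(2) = (b + 1)*(b - 5*sqrt(2))^2*(b + sqrt(2))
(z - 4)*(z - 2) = z^2 - 6*z + 8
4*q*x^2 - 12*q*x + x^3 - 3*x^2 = x*(4*q + x)*(x - 3)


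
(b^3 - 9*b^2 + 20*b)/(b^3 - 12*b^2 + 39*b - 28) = b*(b - 5)/(b^2 - 8*b + 7)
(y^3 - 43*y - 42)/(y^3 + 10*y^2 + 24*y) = (y^2 - 6*y - 7)/(y*(y + 4))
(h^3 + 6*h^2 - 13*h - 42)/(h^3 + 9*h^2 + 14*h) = (h - 3)/h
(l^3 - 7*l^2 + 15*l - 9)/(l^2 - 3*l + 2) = (l^2 - 6*l + 9)/(l - 2)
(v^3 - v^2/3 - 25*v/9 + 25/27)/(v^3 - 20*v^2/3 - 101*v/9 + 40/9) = (v - 5/3)/(v - 8)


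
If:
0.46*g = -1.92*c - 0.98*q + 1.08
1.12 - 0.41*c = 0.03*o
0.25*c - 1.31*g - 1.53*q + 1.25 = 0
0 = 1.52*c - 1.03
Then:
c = 0.68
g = 2.98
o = 28.07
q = -1.63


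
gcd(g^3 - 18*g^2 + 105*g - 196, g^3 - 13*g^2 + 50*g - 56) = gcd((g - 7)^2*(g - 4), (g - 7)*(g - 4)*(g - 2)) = g^2 - 11*g + 28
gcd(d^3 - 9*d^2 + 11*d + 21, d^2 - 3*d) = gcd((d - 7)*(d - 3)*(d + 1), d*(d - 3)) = d - 3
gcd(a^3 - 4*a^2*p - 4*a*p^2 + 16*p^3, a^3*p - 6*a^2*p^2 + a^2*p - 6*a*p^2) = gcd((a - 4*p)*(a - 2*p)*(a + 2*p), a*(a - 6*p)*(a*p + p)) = 1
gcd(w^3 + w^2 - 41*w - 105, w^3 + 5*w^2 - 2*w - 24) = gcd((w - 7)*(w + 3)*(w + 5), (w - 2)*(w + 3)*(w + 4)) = w + 3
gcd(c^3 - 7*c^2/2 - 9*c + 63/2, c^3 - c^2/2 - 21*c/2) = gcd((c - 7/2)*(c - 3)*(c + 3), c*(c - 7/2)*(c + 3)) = c^2 - c/2 - 21/2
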